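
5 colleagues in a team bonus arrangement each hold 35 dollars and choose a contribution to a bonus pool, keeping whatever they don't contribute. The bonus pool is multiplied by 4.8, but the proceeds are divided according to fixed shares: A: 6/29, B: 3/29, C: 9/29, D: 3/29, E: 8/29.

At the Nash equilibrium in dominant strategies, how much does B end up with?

For player j, contributing a unit is worthwhile iff 4.8 × (j's share) ≥ 1, i.e. iff j's share is at least 0.2083.
C and E clear that bar, contributing 35 each; the remaining 3 contribute 0. Total contributed: 70.
B keeps 35 and receives 4.8 × 70 × 3/29 = 34.76 from the bonus pool, for a payoff of 69.76.

69.76 dollars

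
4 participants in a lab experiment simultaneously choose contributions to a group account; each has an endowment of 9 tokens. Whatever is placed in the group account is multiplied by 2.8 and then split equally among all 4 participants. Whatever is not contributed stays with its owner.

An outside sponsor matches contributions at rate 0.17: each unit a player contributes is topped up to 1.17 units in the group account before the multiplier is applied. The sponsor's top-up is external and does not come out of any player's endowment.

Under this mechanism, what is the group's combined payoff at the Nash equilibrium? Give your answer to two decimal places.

Even with the mechanism, each unit contributed returns only 2.8 × 1.17 / 4 = 0.8190 per unit of net cost, so contributing nothing is still dominant.
At the Nash equilibrium no one contributes; group total payoff = 4 × 9 = 36.

36.00 tokens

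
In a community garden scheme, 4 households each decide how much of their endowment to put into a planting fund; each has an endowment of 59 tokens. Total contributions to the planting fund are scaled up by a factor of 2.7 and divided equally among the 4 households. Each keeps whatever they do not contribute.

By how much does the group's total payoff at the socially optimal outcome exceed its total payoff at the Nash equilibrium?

Each contributed unit returns 2.7/4 = 0.6750 to its contributor — below 1 — so contributing 0 is dominant for every player. At the Nash equilibrium everyone keeps their 59, and the group total is 4 × 59 = 236.
Each contributed unit returns 2.700 to the group as a whole (0.6750 to each of 4 players), which exceeds 1, so the social optimum is full contribution: group total = 2.700 × 236 = 637.20.
Efficiency loss = 637.20 − 236 = 401.20.

401.20 tokens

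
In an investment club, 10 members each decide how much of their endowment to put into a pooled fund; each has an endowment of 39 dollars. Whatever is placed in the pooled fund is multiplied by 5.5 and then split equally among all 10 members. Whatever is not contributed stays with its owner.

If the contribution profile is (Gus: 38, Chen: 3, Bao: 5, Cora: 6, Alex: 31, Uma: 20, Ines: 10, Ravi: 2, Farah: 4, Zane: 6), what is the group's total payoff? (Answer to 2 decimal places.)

Total contributed: 38 + 3 + 5 + 6 + 31 + 20 + 10 + 2 + 4 + 6 = 125; total kept: 10 × 39 − 125 = 265.
The pooled fund pays out 5.5 × 125 = 687.50 in aggregate.
Group total = 265 + 687.50 = 952.50.

952.50 dollars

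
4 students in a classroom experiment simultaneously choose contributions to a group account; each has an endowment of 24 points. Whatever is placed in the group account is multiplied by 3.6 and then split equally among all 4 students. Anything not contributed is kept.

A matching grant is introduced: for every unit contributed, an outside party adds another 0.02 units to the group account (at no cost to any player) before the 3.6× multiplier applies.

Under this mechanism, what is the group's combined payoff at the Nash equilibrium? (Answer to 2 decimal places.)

96.00 points

Even with the mechanism, each unit contributed returns only 3.6 × 1.02 / 4 = 0.9180 per unit of net cost, so contributing nothing is still dominant.
At the Nash equilibrium no one contributes; group total payoff = 4 × 24 = 96.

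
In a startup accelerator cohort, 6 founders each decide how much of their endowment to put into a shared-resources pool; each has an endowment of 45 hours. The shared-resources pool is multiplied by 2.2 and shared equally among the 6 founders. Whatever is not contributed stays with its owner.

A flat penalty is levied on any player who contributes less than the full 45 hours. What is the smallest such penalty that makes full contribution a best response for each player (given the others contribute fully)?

Given the others contribute fully, the best deviation is to contribute 0 (any partial contribution still incurs the fine and gives up units whose private return 0.3667 is below 1).
Deviating from 45 to 0 saves 45 hours but forfeits the deviator's share of the drop in the shared-resources pool: 2.2/6 × 45 = 16.50.
So the deviation gain is 45 − 16.50 = 28.50, and the fine must be at least 28.50 hours to wipe it out.

28.50 hours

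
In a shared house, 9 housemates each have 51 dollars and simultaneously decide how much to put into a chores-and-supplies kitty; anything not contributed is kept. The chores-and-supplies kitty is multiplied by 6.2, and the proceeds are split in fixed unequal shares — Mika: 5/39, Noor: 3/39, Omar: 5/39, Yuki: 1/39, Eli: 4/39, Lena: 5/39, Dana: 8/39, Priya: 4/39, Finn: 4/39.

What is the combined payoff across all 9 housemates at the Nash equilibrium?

724.20 dollars

For player j, contributing a unit is worthwhile iff 6.2 × (j's share) ≥ 1, i.e. iff j's share is at least 0.1613.
Only Dana (8/39) clears that bar, contributing 51; the remaining 8 contribute 0. Total contributed: 51.
The chores-and-supplies kitty pays out 6.2 × 51 = 316.20 in total (split across the unequal shares, but the aggregate is all that matters for the group sum).
The 8 free-riders keep 51 each, adding 408. Group total = 408 + 316.20 = 724.20.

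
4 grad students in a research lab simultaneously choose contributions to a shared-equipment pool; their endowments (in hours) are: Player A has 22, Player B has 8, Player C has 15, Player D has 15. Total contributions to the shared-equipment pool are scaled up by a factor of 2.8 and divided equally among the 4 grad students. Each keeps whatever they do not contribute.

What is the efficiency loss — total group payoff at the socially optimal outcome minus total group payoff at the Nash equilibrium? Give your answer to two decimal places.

108.00 hours

The private return per contributed unit is 2.8/4 = 0.7000 < 1 for every player regardless of endowment, so the Nash equilibrium is zero contribution and the group total is Σ E_j = 22 + 8 + 15 + 15 = 60.
Each contributed unit returns 2.800 to the group, so the social optimum is full contribution by everyone: group total = 2.800 × 60 = 168.00.
Efficiency loss = (2.800 − 1) × 60 = 108.00.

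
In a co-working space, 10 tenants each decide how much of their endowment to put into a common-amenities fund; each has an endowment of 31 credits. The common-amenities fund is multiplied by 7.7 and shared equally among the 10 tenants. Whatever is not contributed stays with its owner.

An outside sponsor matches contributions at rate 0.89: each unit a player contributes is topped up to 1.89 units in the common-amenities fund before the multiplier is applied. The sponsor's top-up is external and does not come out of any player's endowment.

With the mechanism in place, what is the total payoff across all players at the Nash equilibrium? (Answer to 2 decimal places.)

Under the mechanism each unit contributed yields 7.7 × 1.89 / 10 = 1.4553 back to its contributor per unit of net cost, which exceeds 1, making full contribution the dominant choice for everyone.
So the Nash equilibrium is full contribution by all 10; the group earns 7.7 × 1.89 × 310 = 4511.43.

4511.43 credits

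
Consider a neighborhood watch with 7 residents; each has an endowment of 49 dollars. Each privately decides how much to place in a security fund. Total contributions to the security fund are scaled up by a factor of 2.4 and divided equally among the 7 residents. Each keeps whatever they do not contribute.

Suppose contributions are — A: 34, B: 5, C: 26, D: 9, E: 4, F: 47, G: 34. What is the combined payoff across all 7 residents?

Total contributed: 34 + 5 + 26 + 9 + 4 + 47 + 34 = 159; total kept: 7 × 49 − 159 = 184.
The security fund pays out 2.4 × 159 = 381.60 in aggregate.
Group total = 184 + 381.60 = 565.60.

565.60 dollars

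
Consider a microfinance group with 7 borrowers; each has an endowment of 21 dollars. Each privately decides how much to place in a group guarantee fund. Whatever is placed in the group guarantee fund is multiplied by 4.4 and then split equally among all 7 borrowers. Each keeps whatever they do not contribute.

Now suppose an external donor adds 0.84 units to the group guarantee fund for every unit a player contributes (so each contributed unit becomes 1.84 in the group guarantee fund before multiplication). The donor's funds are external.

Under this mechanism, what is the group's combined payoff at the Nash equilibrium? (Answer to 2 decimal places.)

1190.11 dollars

The effective private return per unit is now 4.4 × 1.84 / 7 = 1.1566 > 1, so every player's dominant strategy flips to full contribution.
So the Nash equilibrium is full contribution by all 7; the group earns 4.4 × 1.84 × 147 = 1190.11.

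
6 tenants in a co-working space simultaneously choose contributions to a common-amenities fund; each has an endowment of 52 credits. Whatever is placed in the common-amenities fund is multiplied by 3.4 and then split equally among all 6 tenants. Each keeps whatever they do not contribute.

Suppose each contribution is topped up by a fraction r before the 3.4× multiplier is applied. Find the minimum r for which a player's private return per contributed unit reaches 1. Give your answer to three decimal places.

0.765

With matching at rate r, one contributed unit becomes (1 + r) in the common-amenities fund and returns 3.4 × (1 + r) / 6 to the contributor.
Setting this equal to 1: 1 + r = 6/3.4 = 1.7647.
So the minimum matching rate is r = 1.7647 − 1 = 0.765.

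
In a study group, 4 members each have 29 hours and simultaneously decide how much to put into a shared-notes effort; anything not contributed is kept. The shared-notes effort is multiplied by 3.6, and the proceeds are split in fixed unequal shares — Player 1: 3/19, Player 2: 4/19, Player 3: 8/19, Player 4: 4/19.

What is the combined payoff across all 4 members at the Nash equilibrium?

A player with share s gets back 3.6·s per unit contributed, so full contribution is dominant for anyone with s > 1/3.6 = 0.2778 and zero contribution is dominant for anyone below.
The only share above 0.2778 is Player 3's 8/19, contributing 29; the remaining 3 contribute 0. Total contributed: 29.
The shared-notes effort pays out 3.6 × 29 = 104.40 in total (split across the unequal shares, but the aggregate is all that matters for the group sum).
The 3 free-riders keep 29 each, adding 87. Group total = 87 + 104.40 = 191.40.

191.40 hours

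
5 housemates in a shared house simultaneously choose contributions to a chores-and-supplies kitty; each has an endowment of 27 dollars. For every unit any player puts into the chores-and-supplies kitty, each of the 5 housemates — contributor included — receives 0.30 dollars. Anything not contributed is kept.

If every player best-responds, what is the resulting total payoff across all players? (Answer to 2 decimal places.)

135.00 dollars

The private return per contributed unit is 0.30 < 1, so contributing 0 is dominant for every player. At the Nash equilibrium everyone keeps their 27, and the group total is 5 × 27 = 135.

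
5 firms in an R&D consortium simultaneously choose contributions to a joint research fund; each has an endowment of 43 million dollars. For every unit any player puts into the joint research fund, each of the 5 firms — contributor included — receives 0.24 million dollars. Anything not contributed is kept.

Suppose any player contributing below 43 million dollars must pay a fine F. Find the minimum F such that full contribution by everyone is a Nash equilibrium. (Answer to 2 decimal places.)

32.68 million dollars

Given the others contribute fully, the best deviation is to contribute 0 (any partial contribution still incurs the fine and gives up units whose private return 0.24 is below 1).
Deviating from 43 to 0 saves 43 million dollars but forfeits the deviator's share of the drop in the joint research fund: 0.24 × 43 = 10.32.
So the deviation gain is 43 − 10.32 = 32.68, and the fine must be at least 32.68 million dollars to wipe it out.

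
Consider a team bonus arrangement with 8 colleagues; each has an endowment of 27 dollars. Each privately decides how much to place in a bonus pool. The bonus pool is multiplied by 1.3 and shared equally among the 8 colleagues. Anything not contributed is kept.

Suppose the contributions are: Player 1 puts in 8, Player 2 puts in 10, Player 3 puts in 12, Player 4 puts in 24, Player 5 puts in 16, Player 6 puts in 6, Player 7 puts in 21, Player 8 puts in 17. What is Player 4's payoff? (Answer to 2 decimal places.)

21.53 dollars

Total contributed: 8 + 10 + 12 + 24 + 16 + 6 + 21 + 17 = 114.
Each receives 1.3 × 114 / 8 = 18.53 from the bonus pool.
Player 4 keeps 27 − 24 = 3, so Player 4's payoff is 3 + 18.53 = 21.53.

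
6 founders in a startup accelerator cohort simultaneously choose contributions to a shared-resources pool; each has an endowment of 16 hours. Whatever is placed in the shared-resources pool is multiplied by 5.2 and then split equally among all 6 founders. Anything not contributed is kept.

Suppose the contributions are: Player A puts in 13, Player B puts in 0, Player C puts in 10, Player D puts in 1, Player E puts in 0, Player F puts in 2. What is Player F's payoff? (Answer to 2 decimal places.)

Total contributed: 13 + 0 + 10 + 1 + 0 + 2 = 26.
Each receives 5.2 × 26 / 6 = 22.53 from the shared-resources pool.
Player F keeps 16 − 2 = 14, so Player F's payoff is 14 + 22.53 = 36.53.

36.53 hours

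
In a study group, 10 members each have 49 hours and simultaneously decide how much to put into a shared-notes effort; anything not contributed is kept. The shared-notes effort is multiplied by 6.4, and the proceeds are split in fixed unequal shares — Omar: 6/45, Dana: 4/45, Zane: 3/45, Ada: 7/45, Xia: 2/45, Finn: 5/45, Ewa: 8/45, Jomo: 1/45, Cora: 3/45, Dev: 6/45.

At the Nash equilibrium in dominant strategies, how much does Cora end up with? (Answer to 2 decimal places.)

69.91 hours

Player j's private return per contributed unit is 6.4 × (j's share). Contributing is weakly dominant for j when that share is at least 1/6.4 = 0.1563, and contributing 0 is dominant otherwise.
Only Ewa (8/45) clears that bar, contributing 49; the remaining 9 contribute 0. Total contributed: 49.
Cora keeps 49 and receives 6.4 × 49 × 3/45 = 20.91 from the shared-notes effort, for a payoff of 69.91.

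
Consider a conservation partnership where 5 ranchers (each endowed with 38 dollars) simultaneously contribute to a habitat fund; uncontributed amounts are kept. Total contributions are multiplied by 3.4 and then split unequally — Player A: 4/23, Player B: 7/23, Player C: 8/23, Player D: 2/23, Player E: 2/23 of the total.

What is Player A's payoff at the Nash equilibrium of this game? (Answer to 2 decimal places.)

82.94 dollars

A player with share s gets back 3.4·s per unit contributed, so full contribution is dominant for anyone with s > 1/3.4 = 0.2941 and zero contribution is dominant for anyone below.
The shares above 0.2941 belong to Player B and Player C, contributing 38 each; the remaining 3 contribute 0. Total contributed: 76.
Player A keeps 38 and receives 3.4 × 76 × 4/23 = 44.94 from the habitat fund, for a payoff of 82.94.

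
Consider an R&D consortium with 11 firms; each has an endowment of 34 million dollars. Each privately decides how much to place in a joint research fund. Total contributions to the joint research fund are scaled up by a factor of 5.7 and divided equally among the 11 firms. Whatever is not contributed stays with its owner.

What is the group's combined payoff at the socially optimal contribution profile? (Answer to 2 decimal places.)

2131.80 million dollars

Each contributed unit returns 5.700 to the group as a whole (0.5182 to each of 11 players), which exceeds 1, so the social optimum is full contribution: group total = 5.700 × 374 = 2131.80.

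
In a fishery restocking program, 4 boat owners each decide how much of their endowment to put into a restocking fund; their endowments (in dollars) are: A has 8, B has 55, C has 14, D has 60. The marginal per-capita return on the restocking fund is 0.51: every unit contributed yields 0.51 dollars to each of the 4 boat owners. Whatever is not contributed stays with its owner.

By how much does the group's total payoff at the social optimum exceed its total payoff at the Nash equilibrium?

The private return per contributed unit is 0.51 < 1 for everyone, so the Nash equilibrium is zero contribution and the group total is Σ E_j = 8 + 55 + 14 + 60 = 137.
Each contributed unit returns 2.040 to the group, so the social optimum is full contribution by everyone: group total = 2.040 × 137 = 279.48.
Efficiency loss = (2.040 − 1) × 137 = 142.48.

142.48 dollars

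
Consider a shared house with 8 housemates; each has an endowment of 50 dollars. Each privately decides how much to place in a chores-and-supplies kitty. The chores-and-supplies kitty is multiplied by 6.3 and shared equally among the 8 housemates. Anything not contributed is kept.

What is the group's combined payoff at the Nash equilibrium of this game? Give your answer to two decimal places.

Each contributed unit returns 6.3/8 = 0.7875 to its contributor — below 1 — so contributing 0 is dominant for every player. At the Nash equilibrium everyone keeps their 50, and the group total is 8 × 50 = 400.

400.00 dollars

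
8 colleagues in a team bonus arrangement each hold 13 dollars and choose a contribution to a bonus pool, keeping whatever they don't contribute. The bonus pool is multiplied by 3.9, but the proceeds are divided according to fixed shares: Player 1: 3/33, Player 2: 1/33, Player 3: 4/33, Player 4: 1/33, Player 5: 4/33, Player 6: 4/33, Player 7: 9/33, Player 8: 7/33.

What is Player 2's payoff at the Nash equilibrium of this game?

14.54 dollars

Each unit j contributes comes back to j as 3.9 × (j's share), so j prefers to contribute only if that share exceeds 1/3.9 = 0.2564; otherwise keeping the unit dominates.
The only share above 0.2564 is Player 7's 9/33, contributing 13; the remaining 7 contribute 0. Total contributed: 13.
Player 2 keeps 13 and receives 3.9 × 13 × 1/33 = 1.54 from the bonus pool, for a payoff of 14.54.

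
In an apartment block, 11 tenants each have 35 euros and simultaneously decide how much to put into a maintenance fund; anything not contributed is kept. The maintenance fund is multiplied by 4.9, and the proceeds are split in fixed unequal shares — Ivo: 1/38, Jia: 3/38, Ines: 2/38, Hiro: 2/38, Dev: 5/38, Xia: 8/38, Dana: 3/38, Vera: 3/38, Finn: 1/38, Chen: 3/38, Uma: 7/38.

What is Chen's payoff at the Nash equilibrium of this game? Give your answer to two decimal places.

48.54 euros

Each unit j contributes comes back to j as 4.9 × (j's share), so j prefers to contribute only if that share exceeds 1/4.9 = 0.2041; otherwise keeping the unit dominates.
The only share above 0.2041 is Xia's 8/38, contributing 35; the remaining 10 contribute 0. Total contributed: 35.
Chen keeps 35 and receives 4.9 × 35 × 3/38 = 13.54 from the maintenance fund, for a payoff of 48.54.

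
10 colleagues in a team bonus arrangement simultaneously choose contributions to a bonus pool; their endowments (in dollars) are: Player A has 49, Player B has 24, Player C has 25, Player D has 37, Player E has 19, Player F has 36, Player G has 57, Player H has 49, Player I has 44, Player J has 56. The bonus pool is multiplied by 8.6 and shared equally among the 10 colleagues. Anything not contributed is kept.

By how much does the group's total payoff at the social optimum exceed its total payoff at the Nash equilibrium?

The private return per contributed unit is 8.6/10 = 0.8600 < 1 for every player regardless of endowment, so the Nash equilibrium is zero contribution and the group total is Σ E_j = 49 + 24 + 25 + 37 + 19 + 36 + 57 + 49 + 44 + 56 = 396.
Each contributed unit returns 8.600 to the group, so the social optimum is full contribution by everyone: group total = 8.600 × 396 = 3405.60.
Efficiency loss = (8.600 − 1) × 396 = 3009.60.

3009.60 dollars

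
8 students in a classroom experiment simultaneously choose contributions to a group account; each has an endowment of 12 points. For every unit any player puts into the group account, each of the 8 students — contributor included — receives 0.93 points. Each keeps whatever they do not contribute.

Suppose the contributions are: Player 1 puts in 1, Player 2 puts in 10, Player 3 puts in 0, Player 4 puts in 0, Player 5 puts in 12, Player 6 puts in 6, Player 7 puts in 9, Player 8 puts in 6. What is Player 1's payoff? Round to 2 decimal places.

Total contributed: 1 + 10 + 0 + 0 + 12 + 6 + 9 + 6 = 44.
Each receives 0.93 × 44 = 40.92 from the group account.
Player 1 keeps 12 − 1 = 11, so Player 1's payoff is 11 + 40.92 = 51.92.

51.92 points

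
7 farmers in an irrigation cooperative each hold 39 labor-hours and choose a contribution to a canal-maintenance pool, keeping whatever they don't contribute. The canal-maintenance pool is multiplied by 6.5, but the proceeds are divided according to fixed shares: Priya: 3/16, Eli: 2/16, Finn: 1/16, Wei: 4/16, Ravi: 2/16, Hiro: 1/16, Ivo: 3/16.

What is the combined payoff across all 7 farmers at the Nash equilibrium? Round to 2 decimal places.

916.50 labor-hours

Player j's private return per contributed unit is 6.5 × (j's share). Contributing is weakly dominant for j when that share is at least 1/6.5 = 0.1538, and contributing 0 is dominant otherwise.
Priya, Wei and Ivo clear that bar, contributing 39 each; the remaining 4 contribute 0. Total contributed: 117.
The canal-maintenance pool pays out 6.5 × 117 = 760.50 in total (split across the unequal shares, but the aggregate is all that matters for the group sum).
The 4 free-riders keep 39 each, adding 156. Group total = 156 + 760.50 = 916.50.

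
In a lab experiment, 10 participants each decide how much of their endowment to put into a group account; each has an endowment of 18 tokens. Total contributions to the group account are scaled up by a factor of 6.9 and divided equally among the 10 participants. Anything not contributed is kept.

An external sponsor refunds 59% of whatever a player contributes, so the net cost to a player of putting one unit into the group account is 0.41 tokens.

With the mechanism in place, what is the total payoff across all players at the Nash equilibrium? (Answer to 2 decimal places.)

Under the mechanism each unit contributed yields (6.9/10) / 0.41 = 1.6829 back to its contributor per unit of net cost, which exceeds 1, making full contribution the dominant choice for everyone.
At the Nash equilibrium everyone contributes 18. Group total payoff = 10 × (18 × 0.59 + 6.9 × 18) = 1348.20.

1348.20 tokens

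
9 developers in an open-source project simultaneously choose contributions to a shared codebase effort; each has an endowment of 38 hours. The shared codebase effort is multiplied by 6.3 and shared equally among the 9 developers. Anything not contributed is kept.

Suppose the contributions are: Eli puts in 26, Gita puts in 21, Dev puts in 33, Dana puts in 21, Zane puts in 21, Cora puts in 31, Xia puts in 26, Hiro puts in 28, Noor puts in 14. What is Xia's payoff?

166.70 hours

Total contributed: 26 + 21 + 33 + 21 + 21 + 31 + 26 + 28 + 14 = 221.
Each receives 6.3 × 221 / 9 = 154.70 from the shared codebase effort.
Xia keeps 38 − 26 = 12, so Xia's payoff is 12 + 154.70 = 166.70.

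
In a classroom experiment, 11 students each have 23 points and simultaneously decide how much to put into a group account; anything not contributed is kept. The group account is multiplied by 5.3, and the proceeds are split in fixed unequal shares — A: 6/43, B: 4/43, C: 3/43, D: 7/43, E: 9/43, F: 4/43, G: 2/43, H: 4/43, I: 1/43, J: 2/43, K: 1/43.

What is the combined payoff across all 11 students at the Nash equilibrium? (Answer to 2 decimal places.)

351.90 points

Each unit j contributes comes back to j as 5.3 × (j's share), so j prefers to contribute only if that share exceeds 1/5.3 = 0.1887; otherwise keeping the unit dominates.
E alone (share 9/43) is above the threshold, contributing 23; the remaining 10 contribute 0. Total contributed: 23.
The group account pays out 5.3 × 23 = 121.90 in total (split across the unequal shares, but the aggregate is all that matters for the group sum).
The 10 free-riders keep 23 each, adding 230. Group total = 230 + 121.90 = 351.90.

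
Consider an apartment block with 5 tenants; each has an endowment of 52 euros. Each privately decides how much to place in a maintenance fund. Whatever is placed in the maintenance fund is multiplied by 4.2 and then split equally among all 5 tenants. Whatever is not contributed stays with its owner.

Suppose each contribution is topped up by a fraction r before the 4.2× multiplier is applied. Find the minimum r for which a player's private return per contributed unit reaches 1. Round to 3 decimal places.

With matching at rate r, one contributed unit becomes (1 + r) in the maintenance fund and returns 4.2 × (1 + r) / 5 to the contributor.
Setting this equal to 1: 1 + r = 5/4.2 = 1.1905.
So the minimum matching rate is r = 1.1905 − 1 = 0.190.

0.190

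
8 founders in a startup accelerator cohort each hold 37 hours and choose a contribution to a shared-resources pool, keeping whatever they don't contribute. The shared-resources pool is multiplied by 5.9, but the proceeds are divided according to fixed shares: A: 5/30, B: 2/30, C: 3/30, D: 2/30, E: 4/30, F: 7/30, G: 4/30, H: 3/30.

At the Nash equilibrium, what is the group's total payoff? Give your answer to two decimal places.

477.30 hours

Player j's private return per contributed unit is 5.9 × (j's share). Contributing is weakly dominant for j when that share is at least 1/5.9 = 0.1695, and contributing 0 is dominant otherwise.
Only F (7/30) clears that bar, contributing 37; the remaining 7 contribute 0. Total contributed: 37.
The shared-resources pool pays out 5.9 × 37 = 218.30 in total (split across the unequal shares, but the aggregate is all that matters for the group sum).
The 7 free-riders keep 37 each, adding 259. Group total = 259 + 218.30 = 477.30.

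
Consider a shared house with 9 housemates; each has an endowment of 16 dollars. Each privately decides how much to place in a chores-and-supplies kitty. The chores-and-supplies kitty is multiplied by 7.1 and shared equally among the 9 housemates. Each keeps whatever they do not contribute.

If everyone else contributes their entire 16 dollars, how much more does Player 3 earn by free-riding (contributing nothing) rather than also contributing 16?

Switching from a contribution of 16 to 0 lets Player 3 keep an extra 16 dollars, but lowers the chores-and-supplies kitty by 16, which costs Player 3 their own share of that drop: 7.1/9 × 16 = 12.62.
Net gain = 16 − 12.62 = 3.38. The private return per contributed unit (0.7889) is below 1, so free-riding is indeed the best response regardless of what the others do.

3.38 dollars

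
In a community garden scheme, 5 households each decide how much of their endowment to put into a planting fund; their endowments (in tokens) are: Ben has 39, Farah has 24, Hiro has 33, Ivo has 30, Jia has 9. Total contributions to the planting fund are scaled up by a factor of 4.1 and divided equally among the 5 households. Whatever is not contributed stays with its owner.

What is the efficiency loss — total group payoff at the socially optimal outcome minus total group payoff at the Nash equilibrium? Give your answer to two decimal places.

The private return per contributed unit is 4.1/5 = 0.8200 < 1 for every player regardless of endowment, so the Nash equilibrium is zero contribution and the group total is Σ E_j = 39 + 24 + 33 + 30 + 9 = 135.
Each contributed unit returns 4.100 to the group, so the social optimum is full contribution by everyone: group total = 4.100 × 135 = 553.50.
Efficiency loss = (4.100 − 1) × 135 = 418.50.

418.50 tokens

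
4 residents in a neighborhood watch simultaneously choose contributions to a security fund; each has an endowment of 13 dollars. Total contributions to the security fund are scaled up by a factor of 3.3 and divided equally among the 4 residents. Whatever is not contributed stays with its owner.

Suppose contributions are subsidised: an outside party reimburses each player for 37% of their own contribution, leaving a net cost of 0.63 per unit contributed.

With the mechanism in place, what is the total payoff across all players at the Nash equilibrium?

190.84 dollars

With the mechanism, a contributed unit returns (3.3/4) / 0.63 = 1.3095 per unit of net cost to the contributor — now above 1 — so contributing fully is weakly dominant for every player.
So the Nash equilibrium is full contribution by all 4; the group earns 4 × (13 × 0.37 + 3.3 × 13) = 190.84.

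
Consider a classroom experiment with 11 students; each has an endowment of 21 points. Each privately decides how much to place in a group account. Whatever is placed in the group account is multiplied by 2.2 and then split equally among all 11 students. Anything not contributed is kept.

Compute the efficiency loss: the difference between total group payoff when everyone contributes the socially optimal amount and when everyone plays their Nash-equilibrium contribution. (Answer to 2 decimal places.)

Each contributed unit returns 2.2/11 = 0.2000 to its contributor — below 1 — so contributing 0 is dominant for every player. At the Nash equilibrium everyone keeps their 21, and the group total is 11 × 21 = 231.
Each contributed unit returns 2.200 to the group as a whole (0.2000 to each of 11 players), which exceeds 1, so the social optimum is full contribution: group total = 2.200 × 231 = 508.20.
Efficiency loss = 508.20 − 231 = 277.20.

277.20 points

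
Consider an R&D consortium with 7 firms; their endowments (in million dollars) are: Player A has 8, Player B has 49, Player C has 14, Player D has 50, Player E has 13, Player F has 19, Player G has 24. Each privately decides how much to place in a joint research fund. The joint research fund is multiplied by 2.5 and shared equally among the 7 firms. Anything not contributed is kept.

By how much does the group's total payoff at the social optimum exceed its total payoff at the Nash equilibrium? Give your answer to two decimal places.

265.50 million dollars

The private return per contributed unit is 2.5/7 = 0.3571 < 1 for every player regardless of endowment, so the Nash equilibrium is zero contribution and the group total is Σ E_j = 8 + 49 + 14 + 50 + 13 + 19 + 24 = 177.
Each contributed unit returns 2.500 to the group, so the social optimum is full contribution by everyone: group total = 2.500 × 177 = 442.50.
Efficiency loss = (2.500 − 1) × 177 = 265.50.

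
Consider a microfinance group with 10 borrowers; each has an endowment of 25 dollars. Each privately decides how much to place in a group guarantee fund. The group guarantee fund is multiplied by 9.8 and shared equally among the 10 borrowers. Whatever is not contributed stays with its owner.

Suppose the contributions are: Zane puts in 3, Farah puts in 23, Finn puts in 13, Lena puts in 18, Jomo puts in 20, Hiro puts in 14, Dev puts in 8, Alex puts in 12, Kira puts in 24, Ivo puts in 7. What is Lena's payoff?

146.16 dollars

Total contributed: 3 + 23 + 13 + 18 + 20 + 14 + 8 + 12 + 24 + 7 = 142.
Each receives 9.8 × 142 / 10 = 139.16 from the group guarantee fund.
Lena keeps 25 − 18 = 7, so Lena's payoff is 7 + 139.16 = 146.16.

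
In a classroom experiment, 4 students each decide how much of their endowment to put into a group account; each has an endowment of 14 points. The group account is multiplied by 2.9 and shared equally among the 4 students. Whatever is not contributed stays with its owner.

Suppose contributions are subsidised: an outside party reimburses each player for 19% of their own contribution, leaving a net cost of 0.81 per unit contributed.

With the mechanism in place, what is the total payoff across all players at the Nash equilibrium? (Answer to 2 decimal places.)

Even with the mechanism, each unit contributed returns only (2.9/4) / 0.81 = 0.8951 per unit of net cost, so contributing nothing is still dominant.
Everyone keeps their endowment and the group total is 4 × 14 = 56.

56.00 points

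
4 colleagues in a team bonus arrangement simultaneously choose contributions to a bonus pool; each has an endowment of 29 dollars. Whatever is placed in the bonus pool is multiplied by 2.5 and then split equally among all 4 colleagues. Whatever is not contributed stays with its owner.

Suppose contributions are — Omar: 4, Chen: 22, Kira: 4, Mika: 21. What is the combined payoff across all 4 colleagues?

192.50 dollars

Total contributed: 4 + 22 + 4 + 21 = 51; total kept: 4 × 29 − 51 = 65.
The bonus pool pays out 2.5 × 51 = 127.50 in aggregate.
Group total = 65 + 127.50 = 192.50.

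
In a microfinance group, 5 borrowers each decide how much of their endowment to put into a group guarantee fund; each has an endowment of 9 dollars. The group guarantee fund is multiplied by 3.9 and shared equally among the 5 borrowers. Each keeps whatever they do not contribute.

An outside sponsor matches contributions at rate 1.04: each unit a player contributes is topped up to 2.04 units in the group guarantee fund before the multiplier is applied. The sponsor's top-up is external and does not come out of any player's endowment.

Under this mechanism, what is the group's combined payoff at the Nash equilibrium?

358.02 dollars

The effective private return per unit is now 3.9 × 2.04 / 5 = 1.5912 > 1, so every player's dominant strategy flips to full contribution.
So the Nash equilibrium is full contribution by all 5; the group earns 3.9 × 2.04 × 45 = 358.02.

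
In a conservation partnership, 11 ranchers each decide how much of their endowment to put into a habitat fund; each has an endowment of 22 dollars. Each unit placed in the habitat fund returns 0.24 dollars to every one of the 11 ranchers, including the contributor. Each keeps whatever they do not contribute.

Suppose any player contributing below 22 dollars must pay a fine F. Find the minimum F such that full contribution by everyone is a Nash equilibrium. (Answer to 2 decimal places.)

16.72 dollars

Given the others contribute fully, the best deviation is to contribute 0 (any partial contribution still incurs the fine and gives up units whose private return 0.24 is below 1).
Deviating from 22 to 0 saves 22 dollars but forfeits the deviator's share of the drop in the habitat fund: 0.24 × 22 = 5.28.
So the deviation gain is 22 − 5.28 = 16.72, and the fine must be at least 16.72 dollars to wipe it out.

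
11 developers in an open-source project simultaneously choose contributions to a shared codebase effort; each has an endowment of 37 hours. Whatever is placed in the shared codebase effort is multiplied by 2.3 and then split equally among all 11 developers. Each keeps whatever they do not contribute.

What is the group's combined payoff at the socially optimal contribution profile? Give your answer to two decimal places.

936.10 hours

Each contributed unit returns 2.300 to the group as a whole (0.2091 to each of 11 players), which exceeds 1, so the social optimum is full contribution: group total = 2.300 × 407 = 936.10.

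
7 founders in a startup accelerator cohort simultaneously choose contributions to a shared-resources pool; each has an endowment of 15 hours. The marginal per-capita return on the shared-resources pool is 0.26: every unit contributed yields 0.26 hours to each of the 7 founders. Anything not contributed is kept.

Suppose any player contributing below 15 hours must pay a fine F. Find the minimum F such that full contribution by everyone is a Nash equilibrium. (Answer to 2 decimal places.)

Given the others contribute fully, the best deviation is to contribute 0 (any partial contribution still incurs the fine and gives up units whose private return 0.26 is below 1).
Deviating from 15 to 0 saves 15 hours but forfeits the deviator's share of the drop in the shared-resources pool: 0.26 × 15 = 3.90.
So the deviation gain is 15 − 3.90 = 11.10, and the fine must be at least 11.10 hours to wipe it out.

11.10 hours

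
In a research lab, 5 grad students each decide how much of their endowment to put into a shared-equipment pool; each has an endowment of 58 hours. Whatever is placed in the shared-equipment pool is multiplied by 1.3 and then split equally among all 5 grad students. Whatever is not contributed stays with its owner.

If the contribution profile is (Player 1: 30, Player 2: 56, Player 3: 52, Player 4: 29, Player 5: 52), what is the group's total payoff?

355.70 hours

Total contributed: 30 + 56 + 52 + 29 + 52 = 219; total kept: 5 × 58 − 219 = 71.
The shared-equipment pool pays out 1.3 × 219 = 284.70 in aggregate.
Group total = 71 + 284.70 = 355.70.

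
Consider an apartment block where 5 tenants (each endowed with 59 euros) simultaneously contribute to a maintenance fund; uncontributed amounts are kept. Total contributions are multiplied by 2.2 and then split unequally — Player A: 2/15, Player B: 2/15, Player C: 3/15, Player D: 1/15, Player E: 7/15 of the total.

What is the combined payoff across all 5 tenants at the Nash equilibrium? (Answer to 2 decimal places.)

Player j's private return per contributed unit is 2.2 × (j's share). Contributing is weakly dominant for j when that share is at least 1/2.2 = 0.4545, and contributing 0 is dominant otherwise.
Player E alone (share 7/15) is above the threshold, contributing 59; the remaining 4 contribute 0. Total contributed: 59.
The maintenance fund pays out 2.2 × 59 = 129.80 in total (split across the unequal shares, but the aggregate is all that matters for the group sum).
The 4 free-riders keep 59 each, adding 236. Group total = 236 + 129.80 = 365.80.

365.80 euros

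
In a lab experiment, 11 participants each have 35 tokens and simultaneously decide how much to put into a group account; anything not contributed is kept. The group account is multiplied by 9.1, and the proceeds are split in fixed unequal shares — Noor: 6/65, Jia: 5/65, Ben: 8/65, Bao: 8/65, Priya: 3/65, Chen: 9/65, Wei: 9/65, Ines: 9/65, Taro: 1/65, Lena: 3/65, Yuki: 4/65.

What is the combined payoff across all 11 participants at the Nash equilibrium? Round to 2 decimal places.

1802.50 tokens

Each unit j contributes comes back to j as 9.1 × (j's share), so j prefers to contribute only if that share exceeds 1/9.1 = 0.1099; otherwise keeping the unit dominates.
Ben, Bao, Chen, Wei and Ines are above the threshold, contributing 35 each; the remaining 6 contribute 0. Total contributed: 175.
The group account pays out 9.1 × 175 = 1592.50 in total (split across the unequal shares, but the aggregate is all that matters for the group sum).
The 6 free-riders keep 35 each, adding 210. Group total = 210 + 1592.50 = 1802.50.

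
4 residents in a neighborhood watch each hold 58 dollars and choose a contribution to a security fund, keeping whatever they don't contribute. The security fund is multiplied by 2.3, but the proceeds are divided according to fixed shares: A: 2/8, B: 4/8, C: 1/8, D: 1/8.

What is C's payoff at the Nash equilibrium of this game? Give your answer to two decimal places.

74.68 dollars

A player with share s gets back 2.3·s per unit contributed, so full contribution is dominant for anyone with s > 1/2.3 = 0.4348 and zero contribution is dominant for anyone below.
Only B (4/8) clears that bar, contributing 58; the remaining 3 contribute 0. Total contributed: 58.
C keeps 58 and receives 2.3 × 58 × 1/8 = 16.68 from the security fund, for a payoff of 74.68.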